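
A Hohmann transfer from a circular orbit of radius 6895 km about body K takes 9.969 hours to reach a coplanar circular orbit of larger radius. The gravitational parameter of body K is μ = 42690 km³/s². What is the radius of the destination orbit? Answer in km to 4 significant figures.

Transfer time t = 9.969 hours = 35888.4 s, and t = π√(a_t³/μ).
So a_t = (μ t²/π²)^(1/3) = (42690 × (35888.4)² / π²)^(1/3) = 17727 km.
Since a_t = (r₁ + r₂)/2, r₂ = 2a_t − r₁ = 2×17727 − 6895 = 28559 km.

r₂ = 28560 km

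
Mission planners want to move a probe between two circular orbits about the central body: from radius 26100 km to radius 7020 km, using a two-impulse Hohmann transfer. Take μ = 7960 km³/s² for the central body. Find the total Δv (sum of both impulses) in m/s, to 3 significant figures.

Transfer-ellipse semi-major axis a_t = (r₁ + r₂)/2 = (26100 + 7020)/2 = 16560 km.
Circular speed at r₁: v₁ = √(μ/r₁) = √(7960/26100) = 0.5523 km/s.
Transfer-orbit speed at r₁ (v² = μ(2/r − 1/a)): v_a = √[μ(2/r₁ − 1/a_t)] = 0.3596 km/s.
First burn Δv₁ = |v_a − v₁| = 0.1927 km/s.
At r₂, v₂ = √(μ/r₂) = 1.065 km/s.
Transfer-orbit speed at r₂: v_p = √[μ(2/r₂ − 1/a_t)] = 1.337 km/s.
Second burn Δv₂ = |v₂ − v_p| = 0.2720 km/s.
Δv = Δv₁ + Δv₂ = 0.1927 + 0.2720 = 0.4647 km/s.

Δv = 465 m/s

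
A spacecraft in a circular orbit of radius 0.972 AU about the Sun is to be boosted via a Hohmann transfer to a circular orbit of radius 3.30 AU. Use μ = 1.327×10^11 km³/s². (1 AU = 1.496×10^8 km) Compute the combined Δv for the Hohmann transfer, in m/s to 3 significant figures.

Δv = 12700 m/s

In km: r₁ = 0.972 × 1.496×10^8 = 1.454112×10^8 km; r₂ = 3.30 × 1.496×10^8 = 4.9368×10^8 km.
Semi-major axis of the transfer orbit: a_t = (1.454112×10^8 + 4.9368×10^8)/2 = 3.195456×10^8 km.
Circular speed at r₁: v₁ = √(μ/r₁) = √(1.327×10^11/1.454112×10^8) = 30.2090 km/s.
Transfer-orbit speed at r₁ (vis-viva): v_p = √[μ(2/r₁ − 1/a_t)] = 37.5485 km/s.
First burn Δv₁ = |v_p − v₁| = 7.3395 km/s.
Circular speed at r₂: v₂ = √(μ/r₂) = 16.3950 km/s.
Transfer-orbit speed at r₂: v_a = √[μ(2/r₂ − 1/a_t)] = 11.0597 km/s.
Second burn Δv₂ = |v₂ − v_a| = 5.3353 km/s.
Total Δv = Δv₁ + Δv₂ = 12.67 km/s.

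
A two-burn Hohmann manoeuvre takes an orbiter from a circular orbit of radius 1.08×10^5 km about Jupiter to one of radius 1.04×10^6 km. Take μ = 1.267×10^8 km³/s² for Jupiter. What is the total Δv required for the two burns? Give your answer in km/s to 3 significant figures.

The Hohmann ellipse has a_t = (r₁ + r₂)/2 = 5.740×10^5 km.
Circular speed at r₁: v₁ = √(μ/r₁) = √(1.267×10^8/1.080×10^5) = 34.25 km/s.
Transfer-orbit speed at r₁ (v² = μ(2/r − 1/a)): v_p = √[μ(2/r₁ − 1/a_t)] = 46.10 km/s.
First burn Δv₁ = |v_p − v₁| = 11.85 km/s.
Circular speed at r₂: v₂ = √(μ/r₂) = 11.038 km/s.
Transfer-orbit speed at r₂: v_a = √[μ(2/r₂ − 1/a_t)] = 4.7877 km/s.
Second burn Δv₂ = |v₂ − v_a| = 6.250 km/s.
Δv = Δv₁ + Δv₂ = 11.85 + 6.250 = 18.10 km/s.

Δv = 18.1 km/s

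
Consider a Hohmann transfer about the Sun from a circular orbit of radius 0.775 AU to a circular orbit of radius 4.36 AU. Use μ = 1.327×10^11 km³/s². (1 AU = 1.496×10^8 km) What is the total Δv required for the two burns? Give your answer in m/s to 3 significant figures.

In km: r₁ = 0.775 × 1.496×10^8 = 1.1594×10^8 km; r₂ = 4.36 × 1.496×10^8 = 6.52256×10^8 km.
Semi-major axis of the transfer orbit: a_t = (1.1594×10^8 + 6.52256×10^8)/2 = 3.84098×10^8 km.
At r₁ the circular-orbit speed is v₁ = √(μ/r₁) = 33.8313 km/s.
Transfer-orbit speed at r₁ (v² = μ(2/r − 1/a)): v_p = √[μ(2/r₁ − 1/a_t)] = 44.0866 km/s.
First burn Δv₁ = |v_p − v₁| = 10.255 km/s.
Circular speed at r₂: v₂ = √(μ/r₂) = 14.2635 km/s.
Transfer-orbit speed at r₂: v_a = √[μ(2/r₂ − 1/a_t)] = 7.83650 km/s.
Second burn Δv₂ = |v₂ − v_a| = 6.4270 km/s.
Δv = Δv₁ + Δv₂ = 10.255 + 6.4270 = 16.68 km/s.

Δv = 16700 m/s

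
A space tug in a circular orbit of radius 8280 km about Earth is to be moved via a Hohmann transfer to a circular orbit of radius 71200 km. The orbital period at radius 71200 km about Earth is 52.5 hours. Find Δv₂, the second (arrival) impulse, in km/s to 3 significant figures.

Δv₂ = 1.29 km/s

From Kepler's third law T² = 4π²r³/μ at r = 71200 km, T = 52.5 hours = 52.5 × 3600 s = 1.890×10^5 s: μ = 4π²r³/T² = 3.98911×10^5 km³/s².
Transfer-ellipse semi-major axis a_t = (r₁ + r₂)/2 = (8280 + 71200)/2 = 39740 km.
On the circular orbit at r = 71200 km, v_c = √(μ/r) = 2.367 km/s.
Vis-viva on the transfer ellipse at r = 71200 km gives v_t = √[μ(2/r − 1/a_t)] = 1.080 km/s.
Δv₂ = |v_t − v_c| = |1.080 − 2.367| = 1.287 km/s.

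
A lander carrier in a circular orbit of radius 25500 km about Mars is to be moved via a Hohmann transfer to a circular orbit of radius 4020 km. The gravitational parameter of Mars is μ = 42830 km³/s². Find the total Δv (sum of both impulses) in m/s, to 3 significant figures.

Semi-major axis of the transfer orbit: a_t = (25500 + 4020)/2 = 14760 km.
At r₁ the circular-orbit speed is v₁ = √(μ/r₁) = 1.296 km/s.
Transfer-orbit speed at r₁ (vis-viva equation): v_a = √[μ(2/r₁ − 1/a_t)] = 0.6764 km/s.
First burn Δv₁ = |v_a − v₁| = 0.6196 km/s.
Circular speed at r₂: v₂ = √(μ/r₂) = 3.264 km/s.
Transfer-orbit speed at r₂: v_p = √[μ(2/r₂ − 1/a_t)] = 4.290 km/s.
Second burn Δv₂ = |v₂ − v_p| = 1.026 km/s.
Δv = Δv₁ + Δv₂ = 0.6196 + 1.026 = 1.646 km/s.

Δv = 1650 m/s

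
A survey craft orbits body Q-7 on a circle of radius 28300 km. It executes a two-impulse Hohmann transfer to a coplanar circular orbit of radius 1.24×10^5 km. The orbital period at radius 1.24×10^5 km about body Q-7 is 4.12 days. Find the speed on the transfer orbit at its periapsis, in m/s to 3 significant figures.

From Kepler's third law T² = 4π²r³/μ at r = 1.24×10^5 km, T = 4.12 days = 4.12 × 86400 s = 3.55968×10^5 s: μ = 4π²r³/T² = 5.94022×10^5 km³/s².
The Hohmann ellipse has a_t = (r₁ + r₂)/2 = 76150 km.
At periapsis, r = 28300 km.
From the vis-viva equation, v = √[μ(2/r − 1/a_t)] = 5.846 km/s.

v = 5850 m/s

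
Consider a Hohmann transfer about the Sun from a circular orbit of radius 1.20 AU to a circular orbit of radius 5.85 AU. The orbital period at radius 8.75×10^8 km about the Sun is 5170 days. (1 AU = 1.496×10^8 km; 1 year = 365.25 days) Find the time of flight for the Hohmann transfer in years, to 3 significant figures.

t = 3.31 years

From Kepler's third law T² = 4π²r³/μ at r = 8.75×10^8 km, T = 5170 days = 5170 × 86400 s = 4.46688×10^8 s: μ = 4π²r³/T² = 1.32549×10^11 km³/s².
In km: r₁ = 1.20 × 1.496×10^8 = 1.7952×10^8 km; r₂ = 5.85 × 1.496×10^8 = 8.7516×10^8 km.
The Hohmann ellipse has a_t = (r₁ + r₂)/2 = 5.2734×10^8 km.
Transfer time t = π√(a_t³/μ) = π√((5.2734×10^8)³ / 1.32549×10^11) = 1.045×10^8 s.
Converting: 1.045×10^8 s ÷ 3.15576×10^7 s/year (365.25 × 86400) = 3.31 years.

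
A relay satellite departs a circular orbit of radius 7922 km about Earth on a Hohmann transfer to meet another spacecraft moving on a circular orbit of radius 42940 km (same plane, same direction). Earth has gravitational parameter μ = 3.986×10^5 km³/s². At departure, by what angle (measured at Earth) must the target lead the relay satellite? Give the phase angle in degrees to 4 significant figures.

The Hohmann ellipse has a_t = (r₁ + r₂)/2 = 25431 km.
The half-period of the transfer ellipse is t = π√(a_t³/μ) = 20180 s.
The target's mean motion on its circular orbit is ω₂ = √(μ/r₂³) = 7.0954×10^-5 rad/s.
Angle swept by the target during transfer: ω₂·t = 1.4319 rad = 82.04°.
Arrival is 180° from departure on the ellipse, so φ = 180° − 82.04° = 97.96°.

φ = 97.96°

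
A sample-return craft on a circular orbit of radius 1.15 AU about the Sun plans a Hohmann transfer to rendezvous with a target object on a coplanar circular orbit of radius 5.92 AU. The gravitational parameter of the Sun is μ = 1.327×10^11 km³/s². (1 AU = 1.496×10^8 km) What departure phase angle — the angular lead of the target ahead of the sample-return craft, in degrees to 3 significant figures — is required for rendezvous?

φ = 96.9°

In km: r₁ = 1.15 × 1.496×10^8 = 1.7204×10^8 km; r₂ = 5.92 × 1.496×10^8 = 8.85632×10^8 km.
The Hohmann ellipse has a_t = (r₁ + r₂)/2 = 5.28836×10^8 km.
Transfer time t = π√(a_t³/μ) = 1.04881×10^8 s.
Target angular speed ω₂ = √(μ/r₂³) = 1.38215×10^-8 rad/s.
Angle swept by the target during transfer: ω₂·t = 1.4496 rad = 83.06°.
The sample-return craft traverses 180° on the transfer ellipse, so the target must lead by 180° − 83.06° = 96.9°.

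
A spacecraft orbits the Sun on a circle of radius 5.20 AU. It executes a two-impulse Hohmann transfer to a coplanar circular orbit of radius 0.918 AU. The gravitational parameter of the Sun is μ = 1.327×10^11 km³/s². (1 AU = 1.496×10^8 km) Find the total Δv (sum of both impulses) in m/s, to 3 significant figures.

Δv = 15300 m/s

In km: r₁ = 5.20 × 1.496×10^8 = 7.7792×10^8 km; r₂ = 0.918 × 1.496×10^8 = 1.373328×10^8 km.
The Hohmann ellipse has a_t = (r₁ + r₂)/2 = 4.576264×10^8 km.
At r₁ the circular-orbit speed is v₁ = √(μ/r₁) = 13.061 km/s.
Transfer-orbit speed at r₁ (v² = μ(2/r − 1/a)): v_a = √[μ(2/r₁ − 1/a_t)] = 7.1548 km/s.
First burn Δv₁ = |v_a − v₁| = 5.906 km/s.
Circular speed at r₂: v₂ = √(μ/r₂) = 31.0848 km/s.
Transfer-orbit speed at r₂: v_p = √[μ(2/r₂ − 1/a_t)] = 40.5285 km/s.
Second burn Δv₂ = |v₂ − v_p| = 9.444 km/s.
Δv = Δv₁ + Δv₂ = 5.906 + 9.444 = 15.35 km/s.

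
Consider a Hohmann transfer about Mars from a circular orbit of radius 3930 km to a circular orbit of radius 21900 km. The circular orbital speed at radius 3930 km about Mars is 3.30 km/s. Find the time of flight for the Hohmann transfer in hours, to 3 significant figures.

t = 6.19 hours

From the circular-orbit relation v² = μ/r at r = 3930 km: μ = v²r = (3.30)² × 3930 = 42797.7 km³/s².
Semi-major axis of the transfer orbit: a_t = (3930 + 21900)/2 = 12915 km.
Transfer time t = π√(a_t³/μ) = π√((12915)³ / 42797.7) = 22290 s.
Converting: 22290 s ÷ 3600 s/hour = 6.19 hours.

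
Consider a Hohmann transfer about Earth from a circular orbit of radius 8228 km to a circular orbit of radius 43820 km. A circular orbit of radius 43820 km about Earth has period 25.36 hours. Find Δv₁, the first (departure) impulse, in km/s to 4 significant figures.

Δv₁ = 2.071 km/s

From Kepler's third law T² = 4π²r³/μ at r = 43820 km, T = 25.36 hours = 25.36 × 3600 s = 91296 s: μ = 4π²r³/T² = 3.98541×10^5 km³/s².
Transfer-ellipse semi-major axis a_t = (r₁ + r₂)/2 = (8228 + 43820)/2 = 26024 km.
Circular speed at r = 8228 km: v_c = √(μ/r) = 6.960 km/s.
Transfer-orbit speed at the same r (vis-viva, a = a_t): v_t = √[μ(2/r − 1/a_t)] = 9.031 km/s.
Δv₁ = |v_t − v_c| = |9.031 − 6.960| = 2.071 km/s.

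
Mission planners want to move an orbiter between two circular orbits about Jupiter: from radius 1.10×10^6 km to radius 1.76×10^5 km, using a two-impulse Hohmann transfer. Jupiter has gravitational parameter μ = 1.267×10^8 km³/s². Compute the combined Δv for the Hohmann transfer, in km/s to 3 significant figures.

Δv = 13.5 km/s

The Hohmann ellipse has a_t = (r₁ + r₂)/2 = 6.380×10^5 km.
At r₁ the circular-orbit speed is v₁ = √(μ/r₁) = 10.7323 km/s.
On the transfer ellipse at r₁, v² = μ(2/r − 1/a) gives v_a = √[μ(2/r₁ − 1/a_t)] = 5.63687 km/s.
First burn Δv₁ = |v_a − v₁| = 5.0954 km/s.
Circular speed at r₂: v₂ = √(μ/r₂) = 26.8307 km/s.
Transfer-orbit speed at r₂: v_p = √[μ(2/r₂ − 1/a_t)] = 35.2304 km/s.
Second burn Δv₂ = |v₂ − v_p| = 8.3997 km/s.
Total Δv = Δv₁ + Δv₂ = 13.50 km/s.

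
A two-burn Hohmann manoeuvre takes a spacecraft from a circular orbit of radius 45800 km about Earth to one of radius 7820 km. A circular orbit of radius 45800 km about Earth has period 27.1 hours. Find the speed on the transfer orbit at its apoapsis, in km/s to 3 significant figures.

From Kepler's third law T² = 4π²r³/μ at r = 45800 km, T = 27.1 hours = 27.1 × 3600 s = 97560 s: μ = 4π²r³/T² = 3.98486×10^5 km³/s².
Semi-major axis of the transfer orbit: a_t = (45800 + 7820)/2 = 26810 km.
At apoapsis, r = 45800 km.
Vis-viva: v = √[μ(2/r − 1/a_t)] = √[3.98486×10^5 × (2/45800 − 1/26810)] = 1.593 km/s.

v = 1.59 km/s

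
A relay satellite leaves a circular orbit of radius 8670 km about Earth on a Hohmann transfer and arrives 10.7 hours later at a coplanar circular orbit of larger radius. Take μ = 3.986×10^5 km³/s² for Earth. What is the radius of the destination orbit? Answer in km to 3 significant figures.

r₂ = 69600 km

Transfer time t = 10.7 hours = 38520 s, and t = π√(a_t³/μ).
So a_t = (μ t²/π²)^(1/3) = (3.986×10^5 × (38520)² / π²)^(1/3) = 39132 km.
Since a_t = (r₁ + r₂)/2, r₂ = 2a_t − r₁ = 2×39132 − 8670 = 69594 km.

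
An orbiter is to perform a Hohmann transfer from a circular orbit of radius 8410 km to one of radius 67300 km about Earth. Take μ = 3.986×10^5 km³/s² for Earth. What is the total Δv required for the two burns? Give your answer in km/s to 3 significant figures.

Semi-major axis of the transfer orbit: a_t = (8410 + 67300)/2 = 37855 km.
At r₁ the circular-orbit speed is v₁ = √(μ/r₁) = 6.884 km/s.
On the transfer ellipse at r₁, vis-viva gives v_p = √[μ(2/r₁ − 1/a_t)] = 9.179 km/s.
First burn Δv₁ = |v_p − v₁| = 2.295 km/s.
Circular speed at r₂: v₂ = √(μ/r₂) = 2.434 km/s.
Transfer-orbit speed at r₂: v_a = √[μ(2/r₂ − 1/a_t)] = 1.147 km/s.
Second burn Δv₂ = |v₂ − v_a| = 1.287 km/s.
Total Δv = Δv₁ + Δv₂ = 3.582 km/s.

Δv = 3.58 km/s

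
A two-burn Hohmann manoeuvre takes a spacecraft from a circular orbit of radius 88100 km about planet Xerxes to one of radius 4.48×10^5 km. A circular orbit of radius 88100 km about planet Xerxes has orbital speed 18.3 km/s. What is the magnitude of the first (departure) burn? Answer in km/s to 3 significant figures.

From the circular-orbit relation v² = μ/r at r = 88100 km: μ = v²r = (18.3)² × 88100 = 2.95038×10^7 km³/s².
The Hohmann ellipse has a_t = (r₁ + r₂)/2 = 2.6805×10^5 km.
Circular speed at r = 88100 km: v_c = √(μ/r) = 18.300 km/s.
Vis-viva on the transfer ellipse at r = 88100 km gives v_t = √[μ(2/r − 1/a_t)] = 23.658 km/s.
Δv₁ = |v_t − v_c| = |23.658 − 18.300| = 5.358 km/s.

Δv₁ = 5.36 km/s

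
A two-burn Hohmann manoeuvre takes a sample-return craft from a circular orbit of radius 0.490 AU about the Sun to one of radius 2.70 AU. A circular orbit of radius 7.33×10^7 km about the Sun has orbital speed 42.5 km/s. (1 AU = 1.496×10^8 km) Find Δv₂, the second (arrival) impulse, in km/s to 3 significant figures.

From the circular-orbit relation v² = μ/r at r = 7.33×10^7 km: μ = v²r = (42.5)² × 7.33×10^7 = 1.32398×10^11 km³/s².
In km: r₁ = 0.490 × 1.496×10^8 = 7.3304×10^7 km; r₂ = 2.70 × 1.496×10^8 = 4.0392×10^8 km.
Transfer-ellipse semi-major axis a_t = (r₁ + r₂)/2 = (7.3304×10^7 + 4.0392×10^8)/2 = 2.38612×10^8 km.
Circular speed at r = 4.0392×10^8 km: v_c = √(μ/r) = 18.10 km/s.
Transfer-orbit speed at the same r (vis-viva, a = a_t): v_t = √[μ(2/r − 1/a_t)] = 10.03 km/s.
Δv₂ = |v_t − v_c| = |10.03 − 18.10| = 8.070 km/s.

Δv₂ = 8.07 km/s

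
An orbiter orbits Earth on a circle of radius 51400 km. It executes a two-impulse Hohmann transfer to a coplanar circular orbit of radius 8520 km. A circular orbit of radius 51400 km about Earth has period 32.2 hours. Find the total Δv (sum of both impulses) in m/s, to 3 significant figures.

From Kepler's third law T² = 4π²r³/μ at r = 51400 km, T = 32.2 hours = 32.2 × 3600 s = 1.1592×10^5 s: μ = 4π²r³/T² = 3.98963×10^5 km³/s².
The Hohmann ellipse has a_t = (r₁ + r₂)/2 = 29960 km.
At r₁ the circular-orbit speed is v₁ = √(μ/r₁) = 2.786 km/s.
On the transfer ellipse at r₁, vis-viva equation gives v_a = √[μ(2/r₁ − 1/a_t)] = 1.486 km/s.
First burn Δv₁ = |v_a − v₁| = 1.300 km/s.
At r₂, v₂ = √(μ/r₂) = 6.843 km/s.
Transfer-orbit speed at r₂: v_p = √[μ(2/r₂ − 1/a_t)] = 8.963 km/s.
Second burn Δv₂ = |v₂ − v_p| = 2.120 km/s.
Total Δv = Δv₁ + Δv₂ = 3.420 km/s.

Δv = 3420 m/s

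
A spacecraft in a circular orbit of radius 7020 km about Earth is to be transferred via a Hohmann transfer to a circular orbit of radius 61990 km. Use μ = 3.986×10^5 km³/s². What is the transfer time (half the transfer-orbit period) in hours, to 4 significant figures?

The Hohmann ellipse has a_t = (r₁ + r₂)/2 = 34505 km.
Transfer time t = π√(a_t³/μ) = π√((34505)³ / 3.986×10^5) = 31894 s.
Converting: 31894 s ÷ 3600 s/hour = 8.859 hours.

t = 8.859 hours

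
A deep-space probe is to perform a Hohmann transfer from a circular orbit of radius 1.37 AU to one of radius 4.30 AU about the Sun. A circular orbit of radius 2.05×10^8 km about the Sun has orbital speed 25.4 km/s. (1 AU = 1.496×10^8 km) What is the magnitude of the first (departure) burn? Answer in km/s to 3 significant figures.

From the circular-orbit relation v² = μ/r at r = 2.05×10^8 km: μ = v²r = (25.4)² × 2.05×10^8 = 1.32258×10^11 km³/s².
In km: r₁ = 1.37 × 1.496×10^8 = 2.04952×10^8 km; r₂ = 4.30 × 1.496×10^8 = 6.4328×10^8 km.
Transfer-ellipse semi-major axis a_t = (r₁ + r₂)/2 = (2.04952×10^8 + 6.4328×10^8)/2 = 4.24116×10^8 km.
Circular speed at r = 2.04952×10^8 km: v_c = √(μ/r) = 25.403 km/s.
Transfer-orbit speed at the same r (vis-viva, a = a_t): v_t = √[μ(2/r − 1/a_t)] = 31.285 km/s.
Δv₁ = |v_t − v_c| = |31.285 − 25.403| = 5.882 km/s.

Δv₁ = 5.88 km/s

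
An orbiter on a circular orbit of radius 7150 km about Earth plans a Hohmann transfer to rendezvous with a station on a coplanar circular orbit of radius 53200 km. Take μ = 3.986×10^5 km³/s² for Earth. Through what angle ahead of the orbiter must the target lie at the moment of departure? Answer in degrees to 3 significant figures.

φ = 103°

Semi-major axis of the transfer orbit: a_t = (7150 + 53200)/2 = 30175 km.
The half-period of the transfer ellipse is t = π√(a_t³/μ) = 26080 s.
The target's mean motion on its circular orbit is ω₂ = √(μ/r₂³) = 5.145×10^-5 rad/s.
Angle swept by the target during transfer: ω₂·t = 1.342 rad = 76.89°.
The orbiter traverses 180° on the transfer ellipse, so the target must lead by 180° − 76.89° = 103°.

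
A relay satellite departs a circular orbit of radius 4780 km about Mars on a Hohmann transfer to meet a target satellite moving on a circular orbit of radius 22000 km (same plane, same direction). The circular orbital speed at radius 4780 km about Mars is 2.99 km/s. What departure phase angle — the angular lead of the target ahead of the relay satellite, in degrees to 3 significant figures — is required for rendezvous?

From the circular-orbit relation v² = μ/r at r = 4780 km: μ = v²r = (2.99)² × 4780 = 42733.7 km³/s².
The Hohmann ellipse has a_t = (r₁ + r₂)/2 = 13390 km.
Transfer time t = π√(a_t³/μ) = 23547 s.
The target's mean motion on its circular orbit is ω₂ = √(μ/r₂³) = 6.3351×10^-5 rad/s.
Angle swept by the target during transfer: ω₂·t = 1.4917 rad = 85.47°.
The relay satellite traverses 180° on the transfer ellipse, so the target must lead by 180° − 85.47° = 94.5°.

φ = 94.5°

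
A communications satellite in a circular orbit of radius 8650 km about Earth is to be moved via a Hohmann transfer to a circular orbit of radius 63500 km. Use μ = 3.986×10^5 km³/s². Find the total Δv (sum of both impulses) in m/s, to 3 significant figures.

Δv = 3500 m/s

Transfer-ellipse semi-major axis a_t = (r₁ + r₂)/2 = (8650 + 63500)/2 = 36075 km.
At r₁ the circular-orbit speed is v₁ = √(μ/r₁) = 6.788 km/s.
Transfer-orbit speed at r₁ (v² = μ(2/r − 1/a)): v_p = √[μ(2/r₁ − 1/a_t)] = 9.006 km/s.
First burn Δv₁ = |v_p − v₁| = 2.218 km/s.
Circular speed at r₂: v₂ = √(μ/r₂) = 2.5054 km/s.
Transfer-orbit speed at r₂: v_a = √[μ(2/r₂ − 1/a_t)] = 1.2268 km/s.
Second burn Δv₂ = |v₂ − v_a| = 1.279 km/s.
Δv = Δv₁ + Δv₂ = 2.218 + 1.279 = 3.497 km/s.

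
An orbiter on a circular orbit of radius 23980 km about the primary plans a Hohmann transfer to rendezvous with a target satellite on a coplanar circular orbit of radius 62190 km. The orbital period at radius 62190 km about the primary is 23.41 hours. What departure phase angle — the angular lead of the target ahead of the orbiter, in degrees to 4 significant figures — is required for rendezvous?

φ = 76.20°

From Kepler's third law T² = 4π²r³/μ at r = 62190 km, T = 23.41 hours = 23.41 × 3600 s = 84276 s: μ = 4π²r³/T² = 1.33695×10^6 km³/s².
Transfer-ellipse semi-major axis a_t = (r₁ + r₂)/2 = (23980 + 62190)/2 = 43085 km.
The half-period of the transfer ellipse is t = π√(a_t³/μ) = 24300 s.
The target's mean motion on its circular orbit is ω₂ = √(μ/r₂³) = 7.455×10^-5 rad/s.
Angle swept by the target during transfer: ω₂·t = 1.812 rad = 103.8°.
The orbiter traverses 180° on the transfer ellipse, so the target must lead by 180° − 103.8° = 76.20°.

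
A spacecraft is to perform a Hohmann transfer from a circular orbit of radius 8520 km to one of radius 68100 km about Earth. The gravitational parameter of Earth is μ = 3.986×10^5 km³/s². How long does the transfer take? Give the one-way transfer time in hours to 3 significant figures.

t = 10.4 hours

Semi-major axis of the transfer orbit: a_t = (8520 + 68100)/2 = 38310 km.
By Kepler's third law the transfer-orbit period is T = 2π√(a_t³/μ), so t = T/2 = 37310 s.
Converting: 37310 s ÷ 3600 s/hour = 10.4 hours.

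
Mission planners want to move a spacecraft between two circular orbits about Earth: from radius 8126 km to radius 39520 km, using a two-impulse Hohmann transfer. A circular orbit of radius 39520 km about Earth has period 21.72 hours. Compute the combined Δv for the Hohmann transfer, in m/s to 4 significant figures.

From Kepler's third law T² = 4π²r³/μ at r = 39520 km, T = 21.72 hours = 21.72 × 3600 s = 78192 s: μ = 4π²r³/T² = 3.98553×10^5 km³/s².
Transfer-ellipse semi-major axis a_t = (r₁ + r₂)/2 = (8126 + 39520)/2 = 23823 km.
At r₁ the circular-orbit speed is v₁ = √(μ/r₁) = 7.003 km/s.
On the transfer ellipse at r₁, vis-viva gives v_p = √[μ(2/r₁ − 1/a_t)] = 9.020 km/s.
First burn Δv₁ = |v_p − v₁| = 2.017 km/s.
At r₂, v₂ = √(μ/r₂) = 3.176 km/s.
Transfer-orbit speed at r₂: v_a = √[μ(2/r₂ − 1/a_t)] = 1.855 km/s.
Second burn Δv₂ = |v₂ − v_a| = 1.321 km/s.
Total Δv = Δv₁ + Δv₂ = 3.338 km/s.

Δv = 3338 m/s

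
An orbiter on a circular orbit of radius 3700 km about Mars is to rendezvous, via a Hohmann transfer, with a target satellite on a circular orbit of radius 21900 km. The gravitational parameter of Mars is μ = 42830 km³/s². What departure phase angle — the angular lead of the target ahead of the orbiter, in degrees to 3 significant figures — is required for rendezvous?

φ = 99.6°

Transfer-ellipse semi-major axis a_t = (r₁ + r₂)/2 = (3700 + 21900)/2 = 12800 km.
Transfer time t = π√(a_t³/μ) = 21983 s.
Target angular speed ω₂ = √(μ/r₂³) = 6.3857×10^-5 rad/s.
Angle swept by the target during transfer: ω₂·t = 1.4038 rad = 80.43°.
The orbiter traverses 180° on the transfer ellipse, so the target must lead by 180° − 80.43° = 99.6°.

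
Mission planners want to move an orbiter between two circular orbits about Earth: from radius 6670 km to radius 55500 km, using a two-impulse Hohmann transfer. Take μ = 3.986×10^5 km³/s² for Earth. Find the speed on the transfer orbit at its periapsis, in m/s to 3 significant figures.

Transfer-ellipse semi-major axis a_t = (r₁ + r₂)/2 = (6670 + 55500)/2 = 31085 km.
The periapsis of the transfer ellipse is at r = 6670 km.
From the vis-viva equation, v = √[μ(2/r − 1/a_t)] = 10.33 km/s.

v = 10300 m/s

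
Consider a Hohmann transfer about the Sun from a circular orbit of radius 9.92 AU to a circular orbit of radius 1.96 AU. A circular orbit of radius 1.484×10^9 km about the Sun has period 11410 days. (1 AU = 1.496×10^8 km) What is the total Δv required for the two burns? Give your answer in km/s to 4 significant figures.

Δv = 10.24 km/s

From Kepler's third law T² = 4π²r³/μ at r = 1.484×10^9 km, T = 11410 days = 11410 × 86400 s = 9.85824×10^8 s: μ = 4π²r³/T² = 1.32759×10^11 km³/s².
In km: r₁ = 9.92 × 1.496×10^8 = 1.484032×10^9 km; r₂ = 1.96 × 1.496×10^8 = 2.93216×10^8 km.
The Hohmann ellipse has a_t = (r₁ + r₂)/2 = 8.88624×10^8 km.
At r₁ the circular-orbit speed is v₁ = √(μ/r₁) = 9.45823 km/s.
Transfer-orbit speed at r₁ (vis-viva): v_a = √[μ(2/r₁ − 1/a_t)] = 5.43306 km/s.
First burn Δv₁ = |v_a − v₁| = 4.0252 km/s.
At r₂, v₂ = √(μ/r₂) = 21.2783 km/s.
Transfer-orbit speed at r₂: v_p = √[μ(2/r₂ − 1/a_t)] = 27.4979 km/s.
Second burn Δv₂ = |v₂ − v_p| = 6.2196 km/s.
Total Δv = Δv₁ + Δv₂ = 10.24 km/s.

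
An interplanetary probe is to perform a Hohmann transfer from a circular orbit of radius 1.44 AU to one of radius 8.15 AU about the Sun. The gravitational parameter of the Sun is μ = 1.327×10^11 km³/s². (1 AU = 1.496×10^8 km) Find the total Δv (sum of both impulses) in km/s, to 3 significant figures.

In km: r₁ = 1.44 × 1.496×10^8 = 2.15424×10^8 km; r₂ = 8.15 × 1.496×10^8 = 1.21924×10^9 km.
The Hohmann ellipse has a_t = (r₁ + r₂)/2 = 7.17332×10^8 km.
Circular speed at r₁: v₁ = √(μ/r₁) = √(1.327×10^11/2.15424×10^8) = 24.819 km/s.
On the transfer ellipse at r₁, vis-viva equation gives v_p = √[μ(2/r₁ − 1/a_t)] = 32.357 km/s.
First burn Δv₁ = |v_p − v₁| = 7.538 km/s.
Circular speed at r₂: v₂ = √(μ/r₂) = 10.4326 km/s.
Transfer-orbit speed at r₂: v_a = √[μ(2/r₂ − 1/a_t)] = 5.71713 km/s.
Second burn Δv₂ = |v₂ − v_a| = 4.715 km/s.
Total Δv = Δv₁ + Δv₂ = 12.25 km/s.

Δv = 12.3 km/s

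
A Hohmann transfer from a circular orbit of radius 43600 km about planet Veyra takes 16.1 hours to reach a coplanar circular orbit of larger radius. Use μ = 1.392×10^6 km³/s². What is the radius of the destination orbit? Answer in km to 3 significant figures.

Transfer time t = 16.1 hours = 57960 s, and t = π√(a_t³/μ).
So a_t = (μ t²/π²)^(1/3) = (1.392×10^6 × (57960)² / π²)^(1/3) = 77959 km.
Since a_t = (r₁ + r₂)/2, r₂ = 2a_t − r₁ = 2×77959 − 43600 = 1.12318×10^5 km.

r₂ = 1.12×10^5 km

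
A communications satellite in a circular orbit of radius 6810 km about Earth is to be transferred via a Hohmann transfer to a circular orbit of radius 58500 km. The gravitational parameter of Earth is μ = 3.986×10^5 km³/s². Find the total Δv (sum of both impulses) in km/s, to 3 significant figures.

The Hohmann ellipse has a_t = (r₁ + r₂)/2 = 32655 km.
Circular speed at r₁: v₁ = √(μ/r₁) = √(3.986×10^5/6810) = 7.6506 km/s.
On the transfer ellipse at r₁, vis-viva equation gives v_p = √[μ(2/r₁ − 1/a_t)] = 10.240 km/s.
First burn Δv₁ = |v_p − v₁| = 2.5894 km/s.
At r₂, v₂ = √(μ/r₂) = 2.6103 km/s.
Transfer-orbit speed at r₂: v_a = √[μ(2/r₂ − 1/a_t)] = 1.1920 km/s.
Second burn Δv₂ = |v₂ − v_a| = 1.4183 km/s.
Total Δv = Δv₁ + Δv₂ = 4.008 km/s.

Δv = 4.01 km/s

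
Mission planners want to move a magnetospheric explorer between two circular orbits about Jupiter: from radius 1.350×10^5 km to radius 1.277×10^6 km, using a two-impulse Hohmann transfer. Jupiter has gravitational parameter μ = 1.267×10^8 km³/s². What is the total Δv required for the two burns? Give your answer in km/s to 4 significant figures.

Semi-major axis of the transfer orbit: a_t = (1.350×10^5 + 1.277×10^6)/2 = 7.060×10^5 km.
At r₁ the circular-orbit speed is v₁ = √(μ/r₁) = 30.6352 km/s.
On the transfer ellipse at r₁, vis-viva gives v_p = √[μ(2/r₁ − 1/a_t)] = 41.2016 km/s.
First burn Δv₁ = |v_p − v₁| = 10.566 km/s.
At r₂, v₂ = √(μ/r₂) = 9.9608 km/s.
Transfer-orbit speed at r₂: v_a = √[μ(2/r₂ − 1/a_t)] = 4.3557 km/s.
Second burn Δv₂ = |v₂ − v_a| = 5.6051 km/s.
Total Δv = Δv₁ + Δv₂ = 16.17 km/s.

Δv = 16.17 km/s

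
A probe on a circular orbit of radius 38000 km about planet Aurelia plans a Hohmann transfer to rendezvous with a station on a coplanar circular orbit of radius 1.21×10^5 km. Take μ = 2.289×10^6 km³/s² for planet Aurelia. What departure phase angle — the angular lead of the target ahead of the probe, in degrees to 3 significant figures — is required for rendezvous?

Semi-major axis of the transfer orbit: a_t = (38000 + 1.210×10^5)/2 = 79500 km.
The half-period of the transfer ellipse is t = π√(a_t³/μ) = 46550 s.
The target's mean motion on its circular orbit is ω₂ = √(μ/r₂³) = 3.595×10^-5 rad/s.
Angle swept by the target during transfer: ω₂·t = 1.673 rad = 95.86°.
The probe traverses 180° on the transfer ellipse, so the target must lead by 180° − 95.86° = 84.1°.

φ = 84.1°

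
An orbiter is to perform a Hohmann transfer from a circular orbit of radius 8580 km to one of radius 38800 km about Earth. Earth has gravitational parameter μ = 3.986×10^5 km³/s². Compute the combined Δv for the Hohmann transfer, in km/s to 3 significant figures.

Semi-major axis of the transfer orbit: a_t = (8580 + 38800)/2 = 23690 km.
At r₁ the circular-orbit speed is v₁ = √(μ/r₁) = 6.816 km/s.
On the transfer ellipse at r₁, v² = μ(2/r − 1/a) gives v_p = √[μ(2/r₁ − 1/a_t)] = 8.723 km/s.
First burn Δv₁ = |v_p − v₁| = 1.907 km/s.
At r₂, v₂ = √(μ/r₂) = 3.205 km/s.
Transfer-orbit speed at r₂: v_a = √[μ(2/r₂ − 1/a_t)] = 1.929 km/s.
Second burn Δv₂ = |v₂ − v_a| = 1.276 km/s.
Total Δv = Δv₁ + Δv₂ = 3.183 km/s.

Δv = 3.18 km/s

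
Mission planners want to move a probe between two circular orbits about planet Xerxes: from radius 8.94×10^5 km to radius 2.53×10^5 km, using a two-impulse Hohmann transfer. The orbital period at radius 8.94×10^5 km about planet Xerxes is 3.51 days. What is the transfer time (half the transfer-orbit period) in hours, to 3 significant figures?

t = 21.6 hours

From Kepler's third law T² = 4π²r³/μ at r = 8.94×10^5 km, T = 3.51 days = 3.51 × 86400 s = 3.03264×10^5 s: μ = 4π²r³/T² = 3.06712×10^8 km³/s².
Transfer-ellipse semi-major axis a_t = (r₁ + r₂)/2 = (8.940×10^5 + 2.530×10^5)/2 = 5.735×10^5 km.
Transfer time t = π√(a_t³/μ) = π√((5.735×10^5)³ / 3.06712×10^8) = 77910 s.
Converting: 77910 s ÷ 3600 s/hour = 21.6 hours.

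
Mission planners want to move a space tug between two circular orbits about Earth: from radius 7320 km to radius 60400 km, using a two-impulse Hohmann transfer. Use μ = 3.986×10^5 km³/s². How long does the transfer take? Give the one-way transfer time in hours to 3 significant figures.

t = 8.61 hours

Semi-major axis of the transfer orbit: a_t = (7320 + 60400)/2 = 33860 km.
Half the transfer-orbit period gives t = π√(a_t³/μ) = 31000 s.
Converting: 31000 s ÷ 3600 s/hour = 8.61 hours.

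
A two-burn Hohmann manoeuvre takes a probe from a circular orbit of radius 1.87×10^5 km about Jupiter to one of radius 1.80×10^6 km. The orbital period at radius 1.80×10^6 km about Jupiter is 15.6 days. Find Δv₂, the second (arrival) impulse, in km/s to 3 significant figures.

Δv₂ = 4.75 km/s

From Kepler's third law T² = 4π²r³/μ at r = 1.80×10^6 km, T = 15.6 days = 15.6 × 86400 s = 1.34784×10^6 s: μ = 4π²r³/T² = 1.26736×10^8 km³/s².
Semi-major axis of the transfer orbit: a_t = (1.870×10^5 + 1.800×10^6)/2 = 9.935×10^5 km.
Circular speed at r = 1.800×10^6 km: v_c = √(μ/r) = 8.391 km/s.
Vis-viva on the transfer ellipse at r = 1.800×10^6 km gives v_t = √[μ(2/r − 1/a_t)] = 3.640 km/s.
Δv₂ = |v_t − v_c| = |3.640 − 8.391| = 4.751 km/s.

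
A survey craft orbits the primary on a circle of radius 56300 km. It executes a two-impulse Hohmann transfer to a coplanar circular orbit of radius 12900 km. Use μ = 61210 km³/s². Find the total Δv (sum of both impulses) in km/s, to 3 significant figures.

The Hohmann ellipse has a_t = (r₁ + r₂)/2 = 34600 km.
Circular speed at r₁: v₁ = √(μ/r₁) = √(61210/56300) = 1.0427 km/s.
Transfer-orbit speed at r₁ (vis-viva equation): v_a = √[μ(2/r₁ − 1/a_t)] = 0.63667 km/s.
First burn Δv₁ = |v_a − v₁| = 0.4060 km/s.
At r₂, v₂ = √(μ/r₂) = 2.1783 km/s.
Transfer-orbit speed at r₂: v_p = √[μ(2/r₂ − 1/a_t)] = 2.7786 km/s.
Second burn Δv₂ = |v₂ − v_p| = 0.6003 km/s.
Δv = Δv₁ + Δv₂ = 0.4060 + 0.6003 = 1.006 km/s.

Δv = 1.01 km/s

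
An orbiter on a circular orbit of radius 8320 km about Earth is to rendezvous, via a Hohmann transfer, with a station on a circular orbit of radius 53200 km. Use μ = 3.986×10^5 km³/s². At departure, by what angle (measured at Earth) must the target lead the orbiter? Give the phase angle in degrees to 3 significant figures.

The Hohmann ellipse has a_t = (r₁ + r₂)/2 = 30760 km.
The half-period of the transfer ellipse is t = π√(a_t³/μ) = 26845 s.
The target's mean motion on its circular orbit is ω₂ = √(μ/r₂³) = 5.1452×10^-5 rad/s.
Angle swept by the target during transfer: ω₂·t = 1.3812 rad = 79.14°.
The orbiter traverses 180° on the transfer ellipse, so the target must lead by 180° − 79.14° = 101°.

φ = 101°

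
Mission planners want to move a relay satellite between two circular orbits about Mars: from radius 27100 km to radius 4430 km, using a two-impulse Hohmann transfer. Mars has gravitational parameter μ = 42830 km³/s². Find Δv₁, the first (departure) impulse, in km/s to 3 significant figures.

Δv₁ = 0.591 km/s

The Hohmann ellipse has a_t = (r₁ + r₂)/2 = 15765 km.
Circular speed at r = 27100 km: v_c = √(μ/r) = 1.25716 km/s.
Transfer-orbit speed at the same r (vis-viva, a = a_t): v_t = √[μ(2/r − 1/a_t)] = 0.666414 km/s.
Δv₁ = |v_t − v_c| = |0.666414 − 1.25716| = 0.5907 km/s.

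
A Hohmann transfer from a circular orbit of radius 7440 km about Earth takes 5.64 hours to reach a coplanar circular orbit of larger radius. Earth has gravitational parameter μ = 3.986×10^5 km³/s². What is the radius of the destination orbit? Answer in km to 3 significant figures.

Transfer time t = 5.64 hours = 20304 s, and t = π√(a_t³/μ).
So a_t = (μ t²/π²)^(1/3) = (3.986×10^5 × (20304)² / π²)^(1/3) = 25535 km.
Since a_t = (r₁ + r₂)/2, r₂ = 2a_t − r₁ = 2×25535 − 7440 = 43630 km.

r₂ = 43600 km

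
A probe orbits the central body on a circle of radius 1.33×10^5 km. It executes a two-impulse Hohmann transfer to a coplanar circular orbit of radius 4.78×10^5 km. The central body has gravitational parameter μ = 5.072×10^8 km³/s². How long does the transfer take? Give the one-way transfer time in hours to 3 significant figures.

t = 6.54 hours

Semi-major axis of the transfer orbit: a_t = (1.330×10^5 + 4.780×10^5)/2 = 3.055×10^5 km.
By Kepler's third law the transfer-orbit period is T = 2π√(a_t³/μ), so t = T/2 = 23550 s.
Converting: 23550 s ÷ 3600 s/hour = 6.54 hours.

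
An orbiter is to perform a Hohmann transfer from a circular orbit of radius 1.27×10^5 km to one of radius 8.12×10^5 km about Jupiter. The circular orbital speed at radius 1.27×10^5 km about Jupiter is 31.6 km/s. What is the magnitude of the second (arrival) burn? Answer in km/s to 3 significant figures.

Δv₂ = 6.00 km/s

From the circular-orbit relation v² = μ/r at r = 1.27×10^5 km: μ = v²r = (31.6)² × 1.27×10^5 = 1.26817×10^8 km³/s².
Semi-major axis of the transfer orbit: a_t = (1.270×10^5 + 8.120×10^5)/2 = 4.695×10^5 km.
On the circular orbit at r = 8.120×10^5 km, v_c = √(μ/r) = 12.497 km/s.
Vis-viva on the transfer ellipse at r = 8.120×10^5 km gives v_t = √[μ(2/r − 1/a_t)] = 6.4997 km/s.
Δv₂ = |v_t − v_c| = |6.4997 − 12.497| = 5.997 km/s.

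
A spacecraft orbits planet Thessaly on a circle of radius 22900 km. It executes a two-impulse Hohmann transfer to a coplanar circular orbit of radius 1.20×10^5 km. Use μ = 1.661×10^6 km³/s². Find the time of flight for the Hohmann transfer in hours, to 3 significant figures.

Transfer-ellipse semi-major axis a_t = (r₁ + r₂)/2 = (22900 + 1.200×10^5)/2 = 71450 km.
By Kepler's third law the transfer-orbit period is T = 2π√(a_t³/μ), so t = T/2 = 46560 s.
Converting: 46560 s ÷ 3600 s/hour = 12.9 hours.

t = 12.9 hours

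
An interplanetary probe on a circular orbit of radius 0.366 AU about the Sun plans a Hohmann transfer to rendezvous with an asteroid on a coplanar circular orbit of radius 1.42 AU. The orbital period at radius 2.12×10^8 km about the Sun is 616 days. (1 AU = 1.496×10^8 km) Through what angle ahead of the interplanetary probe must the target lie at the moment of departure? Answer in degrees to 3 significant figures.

φ = 90.2°

From Kepler's third law T² = 4π²r³/μ at r = 2.12×10^8 km, T = 616 days = 616 × 86400 s = 5.32224×10^7 s: μ = 4π²r³/T² = 1.32794×10^11 km³/s².
In km: r₁ = 0.366 × 1.496×10^8 = 5.47536×10^7 km; r₂ = 1.42 × 1.496×10^8 = 2.12432×10^8 km.
Semi-major axis of the transfer orbit: a_t = (5.47536×10^7 + 2.12432×10^8)/2 = 1.335928×10^8 km.
Transfer time t = π√(a_t³/μ) = 1.33118×10^7 s.
The target's mean motion on its circular orbit is ω₂ = √(μ/r₂³) = 1.17695×10^-7 rad/s.
Angle swept by the target during transfer: ω₂·t = 1.5667 rad = 89.77°.
The interplanetary probe traverses 180° on the transfer ellipse, so the target must lead by 180° − 89.77° = 90.2°.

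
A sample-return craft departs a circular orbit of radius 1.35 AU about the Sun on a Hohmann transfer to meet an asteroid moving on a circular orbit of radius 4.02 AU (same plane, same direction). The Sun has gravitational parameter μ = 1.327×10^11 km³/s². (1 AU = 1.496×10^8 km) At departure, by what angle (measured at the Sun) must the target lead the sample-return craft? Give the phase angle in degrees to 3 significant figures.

φ = 81.7°

In km: r₁ = 1.35 × 1.496×10^8 = 2.0196×10^8 km; r₂ = 4.02 × 1.496×10^8 = 6.01392×10^8 km.
Semi-major axis of the transfer orbit: a_t = (2.0196×10^8 + 6.01392×10^8)/2 = 4.01676×10^8 km.
Transfer time t = π√(a_t³/μ) = 6.9427×10^7 s.
The target's mean motion on its circular orbit is ω₂ = √(μ/r₂³) = 2.4700×10^-8 rad/s.
Angle swept by the target during transfer: ω₂·t = 1.71485 rad = 98.254°.
The sample-return craft traverses 180° on the transfer ellipse, so the target must lead by 180° − 98.254° = 81.7°.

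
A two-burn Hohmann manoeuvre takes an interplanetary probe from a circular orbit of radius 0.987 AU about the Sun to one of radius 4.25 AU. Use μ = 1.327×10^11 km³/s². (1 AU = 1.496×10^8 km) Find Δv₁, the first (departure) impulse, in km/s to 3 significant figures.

In km: r₁ = 0.987 × 1.496×10^8 = 1.476552×10^8 km; r₂ = 4.25 × 1.496×10^8 = 6.358×10^8 km.
Semi-major axis of the transfer orbit: a_t = (1.476552×10^8 + 6.358×10^8)/2 = 3.917276×10^8 km.
Circular speed at r = 1.476552×10^8 km: v_c = √(μ/r) = 29.979 km/s.
Vis-viva on the transfer ellipse at r = 1.476552×10^8 km gives v_t = √[μ(2/r − 1/a_t)] = 38.193 km/s.
Δv₁ = |v_t − v_c| = |38.193 − 29.979| = 8.214 km/s.

Δv₁ = 8.21 km/s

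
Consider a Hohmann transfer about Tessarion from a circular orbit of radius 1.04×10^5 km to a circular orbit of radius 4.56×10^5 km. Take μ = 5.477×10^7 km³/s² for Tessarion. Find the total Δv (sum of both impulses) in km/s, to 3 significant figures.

Transfer-ellipse semi-major axis a_t = (r₁ + r₂)/2 = (1.040×10^5 + 4.560×10^5)/2 = 2.800×10^5 km.
Circular speed at r₁: v₁ = √(μ/r₁) = √(5.477×10^7/1.040×10^5) = 22.949 km/s.
Transfer-orbit speed at r₁ (vis-viva): v_p = √[μ(2/r₁ − 1/a_t)] = 29.286 km/s.
First burn Δv₁ = |v_p − v₁| = 6.337 km/s.
At r₂, v₂ = √(μ/r₂) = 10.959 km/s.
Transfer-orbit speed at r₂: v_a = √[μ(2/r₂ − 1/a_t)] = 6.6792 km/s.
Second burn Δv₂ = |v₂ − v_a| = 4.280 km/s.
Δv = Δv₁ + Δv₂ = 6.337 + 4.280 = 10.62 km/s.

Δv = 10.6 km/s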